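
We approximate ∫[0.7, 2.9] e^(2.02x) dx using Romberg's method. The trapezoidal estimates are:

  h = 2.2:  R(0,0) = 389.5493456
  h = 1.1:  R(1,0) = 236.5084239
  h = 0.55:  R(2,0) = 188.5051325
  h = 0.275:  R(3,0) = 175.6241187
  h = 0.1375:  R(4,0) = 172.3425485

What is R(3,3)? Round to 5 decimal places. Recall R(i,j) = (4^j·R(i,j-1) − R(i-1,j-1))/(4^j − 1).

Richardson extrapolation on the trapezoidal column (denominator 4−1=3):
R(1,1) = (4·236.5084239 − 389.5493456) / 3 = 185.4947833
R(2,1) = 188.5051325 + (188.5051325 − 236.5084239)/3 = 172.5040354
R(3,1) = 175.6241187 + (175.6241187 − 188.5051325)/3 = 171.3304474
R(2,2) = (16·172.5040354 − 185.4947833) / 15 = 171.6379855
R(3,2) = (16·171.3304474 − 172.5040354) / 15 = 171.2522082
R(3,3) = (64·171.2522082 − 171.6379855) / 63 = 171.2460848

171.24608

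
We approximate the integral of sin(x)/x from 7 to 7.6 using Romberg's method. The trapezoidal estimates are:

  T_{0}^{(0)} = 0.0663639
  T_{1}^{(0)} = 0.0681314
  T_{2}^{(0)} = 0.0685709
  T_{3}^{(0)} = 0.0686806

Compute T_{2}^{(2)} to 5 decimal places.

0.06872

T_{1}^{(1)} = 0.0681314 + (0.0681314 − 0.0663639)/3 = 0.0687206
T_{2}^{(1)} = (4·0.0685709 − 0.0681314) / 3 = 0.0687174
T_{2}^{(2)} = 0.0687174 + (0.0687174 − 0.0687206)/15 = 0.0687172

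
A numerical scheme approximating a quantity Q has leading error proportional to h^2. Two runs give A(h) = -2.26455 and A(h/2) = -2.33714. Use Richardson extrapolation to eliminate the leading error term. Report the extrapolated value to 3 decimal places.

-2.361

Extrapolated value = (4·A(h/2) − A(h)) / (4 − 1)
= (4·(-2.33714) − (-2.26455)) / 3
= -7.08401 / 3 = -2.36134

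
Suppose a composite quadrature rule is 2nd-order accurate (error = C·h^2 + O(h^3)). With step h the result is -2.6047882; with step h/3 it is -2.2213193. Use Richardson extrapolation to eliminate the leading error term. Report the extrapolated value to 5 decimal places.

Extrapolated value = (9·A(h/3) − A(h)) / (9 − 1)
= (9·(-2.2213193) − (-2.6047882)) / 8
= -17.3870855 / 8 = -2.1733857

-2.17339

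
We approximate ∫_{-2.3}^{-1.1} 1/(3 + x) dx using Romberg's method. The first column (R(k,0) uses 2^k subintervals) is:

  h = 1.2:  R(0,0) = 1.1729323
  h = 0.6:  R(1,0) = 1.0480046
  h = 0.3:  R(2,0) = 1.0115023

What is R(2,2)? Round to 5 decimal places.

0.99887

Richardson extrapolation on the trapezoidal column (denominator 4−1=3):
R(1,1) = (4·1.0480046 − 1.1729323) / 3 = 1.0063620
R(2,1) = (4·1.0115023 − 1.0480046) / 3 = 0.9993349
R(2,2) = 0.9993349 + (0.9993349 − 1.0063620)/15 = 0.9988664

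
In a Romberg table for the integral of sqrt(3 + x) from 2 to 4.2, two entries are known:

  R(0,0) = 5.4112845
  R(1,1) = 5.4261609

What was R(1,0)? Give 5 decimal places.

5.42244

From R(1,1) = (4·R(1,0) − R(0,0))/3, solve for R(1,0):
4·R(1,0) = 3·5.4261609 + 5.4112845 = 21.6897672
R(1,0) = 5.4224418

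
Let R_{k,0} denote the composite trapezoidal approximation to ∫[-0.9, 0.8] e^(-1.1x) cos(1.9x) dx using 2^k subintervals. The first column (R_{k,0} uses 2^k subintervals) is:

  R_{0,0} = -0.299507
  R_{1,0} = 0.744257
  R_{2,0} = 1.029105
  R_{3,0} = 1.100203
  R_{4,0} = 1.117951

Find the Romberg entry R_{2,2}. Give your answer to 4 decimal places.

R_{1,1} = (4·0.744257 − (-0.299507)) / 3 = 1.092178
R_{2,1} = 1.029105 + (1.029105 − 0.744257)/3 = 1.124054
R_{2,2} = (16·1.124054 − 1.092178) / 15 = 1.126179

1.1262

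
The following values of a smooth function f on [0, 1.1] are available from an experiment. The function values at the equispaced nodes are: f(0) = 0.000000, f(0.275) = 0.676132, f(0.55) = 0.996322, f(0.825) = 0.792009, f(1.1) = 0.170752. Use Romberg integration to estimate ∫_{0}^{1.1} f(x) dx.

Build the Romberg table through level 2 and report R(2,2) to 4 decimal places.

R(0,0) (trapezoid, 1 panel, h=1.1000): 0.093914
R(1,0) (trapezoid, 2 panels, h=0.5500): 0.594934
R(2,0) (trapezoid, 4 panels, h=0.2750): 0.701206
R(1,1) = 0.594934 + (0.594934 − 0.093914)/3 = 0.761941
R(2,1) = 0.701206 + (0.701206 − 0.594934)/3 = 0.736630
R(2,2) = 0.736630 + (0.736630 − 0.761941)/15 = 0.734943

0.7349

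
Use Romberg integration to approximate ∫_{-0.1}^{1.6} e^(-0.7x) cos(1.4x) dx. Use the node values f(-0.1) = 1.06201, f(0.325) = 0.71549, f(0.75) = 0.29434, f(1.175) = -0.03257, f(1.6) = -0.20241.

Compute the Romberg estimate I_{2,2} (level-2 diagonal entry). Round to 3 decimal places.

I_{0,0} (trapezoid, 1 panel, h=1.7000): 0.73066
I_{1,0} (trapezoid, 2 panels, h=0.8500): 0.61552
I_{2,0} (trapezoid, 4 panels, h=0.4250): 0.59800
I_{1,1} = 0.61552 + (0.61552 − 0.73066)/3 = 0.57714
I_{2,1} = 0.59800 + (0.59800 − 0.61552)/3 = 0.59216
I_{2,2} = 0.59216 + (0.59216 − 0.57714)/15 = 0.59316

0.593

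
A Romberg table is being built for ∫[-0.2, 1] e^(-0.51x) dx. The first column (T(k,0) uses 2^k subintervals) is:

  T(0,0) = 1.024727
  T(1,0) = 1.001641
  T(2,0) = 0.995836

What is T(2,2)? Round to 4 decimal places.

0.9939

Richardson extrapolation on the trapezoidal column (denominator 4−1=3):
T(1,1) = 1.001641 + (1.001641 − 1.024727)/3 = 0.993946
T(2,1) = (4·0.995836 − 1.001641) / 3 = 0.993901
T(2,2) = (16·0.993901 − 0.993946) / 15 = 0.993898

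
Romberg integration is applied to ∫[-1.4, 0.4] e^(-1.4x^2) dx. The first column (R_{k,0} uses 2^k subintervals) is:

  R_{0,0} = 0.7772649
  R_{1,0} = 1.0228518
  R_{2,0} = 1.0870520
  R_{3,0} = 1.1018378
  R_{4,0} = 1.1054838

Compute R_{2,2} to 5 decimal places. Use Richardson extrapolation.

1.10870

Richardson extrapolation on the trapezoidal column (denominator 4−1=3):
R_{1,1} = 1.0228518 + (1.0228518 − 0.7772649)/3 = 1.1047141
R_{2,1} = (4·1.0870520 − 1.0228518) / 3 = 1.1084521
R_{2,2} = 1.1084521 + (1.1084521 − 1.1047141)/15 = 1.1087013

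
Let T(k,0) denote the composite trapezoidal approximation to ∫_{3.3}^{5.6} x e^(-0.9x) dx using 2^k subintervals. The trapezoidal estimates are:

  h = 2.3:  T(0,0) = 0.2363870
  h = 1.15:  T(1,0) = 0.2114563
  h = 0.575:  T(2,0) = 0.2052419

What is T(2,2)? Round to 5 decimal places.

0.20317

T(1,1) = 0.2114563 + (0.2114563 − 0.2363870)/3 = 0.2031461
T(2,1) = 0.2052419 + (0.2052419 − 0.2114563)/3 = 0.2031704
T(2,2) = 0.2031704 + (0.2031704 − 0.2031461)/15 = 0.2031720
(Column j=1 coincides with Simpson's rule on the same nodes.)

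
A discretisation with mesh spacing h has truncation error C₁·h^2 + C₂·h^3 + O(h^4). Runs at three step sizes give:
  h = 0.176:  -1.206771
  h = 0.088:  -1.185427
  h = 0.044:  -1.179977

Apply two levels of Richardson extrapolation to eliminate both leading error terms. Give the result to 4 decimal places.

First eliminate the h^2 term (factor 2^2 = 4):
  B₁ = (4·(-1.185427) − (-1.206771))/3 = -1.178312
  B₂ = (4·(-1.179977) − (-1.185427))/3 = -1.178160
Then eliminate the h^3 term (factor 2^3 = 8):
  (8·(-1.178160) − (-1.178312))/7 = -1.178138

-1.1781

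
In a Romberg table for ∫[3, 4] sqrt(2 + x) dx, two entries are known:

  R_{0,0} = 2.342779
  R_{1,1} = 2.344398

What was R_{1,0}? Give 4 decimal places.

2.3440

From R_{1,1} = (4·R_{1,0} − R_{0,0})/3, solve for R_{1,0}:
4·R_{1,0} = 3·2.344398 + 2.342779 = 9.375973
R_{1,0} = 2.343993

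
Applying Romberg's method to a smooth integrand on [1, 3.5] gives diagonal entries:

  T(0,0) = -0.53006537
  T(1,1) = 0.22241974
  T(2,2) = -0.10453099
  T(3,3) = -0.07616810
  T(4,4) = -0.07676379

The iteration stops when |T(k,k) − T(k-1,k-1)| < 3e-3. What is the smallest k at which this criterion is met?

k = 4

|T(1,1) − T(0,0)| = 0.75248511 ≥ 3e-3
|T(2,2) − T(1,1)| = 0.32695073 ≥ 3e-3
|T(3,3) − T(2,2)| = 0.02836289 ≥ 3e-3
|T(4,4) − T(3,3)| = 0.00059569 < 3e-3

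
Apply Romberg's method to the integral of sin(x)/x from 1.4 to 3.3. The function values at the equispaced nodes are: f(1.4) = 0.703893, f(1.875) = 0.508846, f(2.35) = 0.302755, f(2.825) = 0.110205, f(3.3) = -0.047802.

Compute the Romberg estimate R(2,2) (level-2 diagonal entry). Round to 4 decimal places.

R(0,0) (trapezoid, 1 panel, h=1.9000): 0.623286
R(1,0) (trapezoid, 2 panels, h=0.9500): 0.599260
R(2,0) (trapezoid, 4 panels, h=0.4750): 0.593679
R(1,1) = 0.599260 + (0.599260 − 0.623286)/3 = 0.591251
R(2,1) = 0.593679 + (0.593679 − 0.599260)/3 = 0.591819
R(2,2) = 0.591819 + (0.591819 − 0.591251)/15 = 0.591857

0.5919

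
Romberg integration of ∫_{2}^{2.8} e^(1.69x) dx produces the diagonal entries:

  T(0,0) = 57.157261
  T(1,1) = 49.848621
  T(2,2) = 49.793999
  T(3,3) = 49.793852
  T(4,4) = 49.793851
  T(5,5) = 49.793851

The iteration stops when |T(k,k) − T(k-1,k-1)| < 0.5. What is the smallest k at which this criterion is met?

|T(1,1) − T(0,0)| = 7.308640 ≥ 0.5
|T(2,2) − T(1,1)| = 0.054622 < 0.5

k = 2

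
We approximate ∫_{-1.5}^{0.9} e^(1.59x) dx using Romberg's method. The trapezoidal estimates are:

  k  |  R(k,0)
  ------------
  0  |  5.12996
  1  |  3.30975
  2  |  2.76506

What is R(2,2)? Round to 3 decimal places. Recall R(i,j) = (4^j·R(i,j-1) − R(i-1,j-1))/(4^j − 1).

2.576

Richardson extrapolation on the trapezoidal column (denominator 4−1=3):
R(1,1) = (4·3.30975 − 5.12996) / 3 = 2.70301
R(2,1) = 2.76506 + (2.76506 − 3.30975)/3 = 2.58350
R(2,2) = 2.58350 + (2.58350 − 2.70301)/15 = 2.57553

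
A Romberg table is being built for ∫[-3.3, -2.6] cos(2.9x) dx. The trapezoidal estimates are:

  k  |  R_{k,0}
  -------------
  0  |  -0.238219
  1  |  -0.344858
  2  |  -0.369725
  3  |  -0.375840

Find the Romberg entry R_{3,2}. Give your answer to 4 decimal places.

-0.3779

R_{2,1} = (4·(-0.369725) − (-0.344858)) / 3 = -0.378014
R_{3,1} = (4·(-0.375840) − (-0.369725)) / 3 = -0.377878
R_{3,2} = -0.377878 + (-0.377878 − (-0.378014))/15 = -0.377869
(Column j=1 coincides with Simpson's rule on the same nodes.)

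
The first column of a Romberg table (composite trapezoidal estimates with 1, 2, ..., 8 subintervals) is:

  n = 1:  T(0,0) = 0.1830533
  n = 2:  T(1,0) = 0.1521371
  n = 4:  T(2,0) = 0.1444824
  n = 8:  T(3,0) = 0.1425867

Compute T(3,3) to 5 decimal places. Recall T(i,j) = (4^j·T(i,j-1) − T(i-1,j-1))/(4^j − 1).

Richardson extrapolation on the trapezoidal column (denominator 4−1=3):
T(1,1) = (4·0.1521371 − 0.1830533) / 3 = 0.1418317
T(2,1) = (4·0.1444824 − 0.1521371) / 3 = 0.1419308
T(3,1) = (4·0.1425867 − 0.1444824) / 3 = 0.1419548
T(2,2) = (16·0.1419308 − 0.1418317) / 15 = 0.1419374
T(3,2) = 0.1419548 + (0.1419548 − 0.1419308)/15 = 0.1419564
T(3,3) = (64·0.1419564 − 0.1419374) / 63 = 0.1419567

0.14196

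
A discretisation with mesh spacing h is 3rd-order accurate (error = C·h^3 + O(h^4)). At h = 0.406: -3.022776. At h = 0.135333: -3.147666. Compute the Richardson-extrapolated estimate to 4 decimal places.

-3.1525

Extrapolated value = (27·A(h/3) − A(h)) / (27 − 1)
= (27·(-3.147666) − (-3.022776)) / 26
= -81.964206 / 26 = -3.152469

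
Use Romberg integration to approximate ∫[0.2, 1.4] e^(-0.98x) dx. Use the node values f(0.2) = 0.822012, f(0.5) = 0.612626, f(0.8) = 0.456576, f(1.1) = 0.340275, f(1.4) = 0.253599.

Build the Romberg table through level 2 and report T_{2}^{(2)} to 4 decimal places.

T_{0}^{(0)} (trapezoid, 1 panel, h=1.2000): 0.645367
T_{1}^{(0)} (trapezoid, 2 panels, h=0.6000): 0.596629
T_{2}^{(0)} (trapezoid, 4 panels, h=0.3000): 0.584185
T_{1}^{(1)} = 0.596629 + (0.596629 − 0.645367)/3 = 0.580383
T_{2}^{(1)} = 0.584185 + (0.584185 − 0.596629)/3 = 0.580037
T_{2}^{(2)} = 0.580037 + (0.580037 − 0.580383)/15 = 0.580014

0.5800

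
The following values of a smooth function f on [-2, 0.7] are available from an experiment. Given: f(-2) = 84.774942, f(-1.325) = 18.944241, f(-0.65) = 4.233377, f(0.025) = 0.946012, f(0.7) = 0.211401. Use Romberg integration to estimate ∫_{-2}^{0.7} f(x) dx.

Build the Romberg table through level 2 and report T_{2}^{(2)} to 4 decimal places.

T_{0}^{(0)} (trapezoid, 1 panel, h=2.7000): 114.731563
T_{1}^{(0)} (trapezoid, 2 panels, h=1.3500): 63.080840
T_{2}^{(0)} (trapezoid, 4 panels, h=0.6750): 44.966341
T_{1}^{(1)} = 63.080840 + (63.080840 − 114.731563)/3 = 45.863932
T_{2}^{(1)} = 44.966341 + (44.966341 − 63.080840)/3 = 38.928175
T_{2}^{(2)} = 38.928175 + (38.928175 − 45.863932)/15 = 38.465791

38.4658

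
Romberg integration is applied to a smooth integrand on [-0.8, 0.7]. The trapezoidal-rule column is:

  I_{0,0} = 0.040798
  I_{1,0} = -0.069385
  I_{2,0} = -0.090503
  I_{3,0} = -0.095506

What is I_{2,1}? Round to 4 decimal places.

-0.0975

Richardson extrapolation on the trapezoidal column (denominator 4−1=3):
I_{2,1} = -0.090503 + (-0.090503 − (-0.069385))/3 = -0.097542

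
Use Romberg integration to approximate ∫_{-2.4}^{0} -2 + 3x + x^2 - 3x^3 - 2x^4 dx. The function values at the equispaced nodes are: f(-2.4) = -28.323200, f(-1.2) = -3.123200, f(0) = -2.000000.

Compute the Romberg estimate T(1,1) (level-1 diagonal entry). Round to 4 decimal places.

T(0,0) (trapezoid, 1 panel, h=2.4000): -36.387840
T(1,0) (trapezoid, 2 panels, h=1.2000): -21.941760
T(1,1) = -21.941760 + (-21.941760 − (-36.387840))/3 = -17.126400

-17.1264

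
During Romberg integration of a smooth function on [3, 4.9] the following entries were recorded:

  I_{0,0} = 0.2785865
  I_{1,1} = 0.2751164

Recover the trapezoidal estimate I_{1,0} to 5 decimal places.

From I_{1,1} = (4·I_{1,0} − I_{0,0})/3, solve for I_{1,0}:
4·I_{1,0} = 3·0.2751164 + 0.2785865 = 1.1039357
I_{1,0} = 0.2759839

0.27598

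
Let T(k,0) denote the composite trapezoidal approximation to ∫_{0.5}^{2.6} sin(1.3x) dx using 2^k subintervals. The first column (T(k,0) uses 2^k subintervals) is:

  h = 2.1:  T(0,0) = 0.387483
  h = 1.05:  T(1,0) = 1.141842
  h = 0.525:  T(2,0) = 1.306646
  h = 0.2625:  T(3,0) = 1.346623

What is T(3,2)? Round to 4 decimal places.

Richardson extrapolation on the trapezoidal column (denominator 4−1=3):
T(2,1) = (4·1.306646 − 1.141842) / 3 = 1.361581
T(3,1) = 1.346623 + (1.346623 − 1.306646)/3 = 1.359949
T(3,2) = (16·1.359949 − 1.361581) / 15 = 1.359840

1.3598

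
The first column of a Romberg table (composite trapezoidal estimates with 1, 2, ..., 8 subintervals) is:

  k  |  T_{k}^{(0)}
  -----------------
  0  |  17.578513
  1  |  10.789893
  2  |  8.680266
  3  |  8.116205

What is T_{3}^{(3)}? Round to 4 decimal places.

T_{1}^{(1)} = 10.789893 + (10.789893 − 17.578513)/3 = 8.527020
T_{2}^{(1)} = (4·8.680266 − 10.789893) / 3 = 7.977057
T_{3}^{(1)} = (4·8.116205 − 8.680266) / 3 = 7.928185
T_{2}^{(2)} = 7.977057 + (7.977057 − 8.527020)/15 = 7.940393
T_{3}^{(2)} = (16·7.928185 − 7.977057) / 15 = 7.924927
T_{3}^{(3)} = (64·7.924927 − 7.940393) / 63 = 7.924682

7.9247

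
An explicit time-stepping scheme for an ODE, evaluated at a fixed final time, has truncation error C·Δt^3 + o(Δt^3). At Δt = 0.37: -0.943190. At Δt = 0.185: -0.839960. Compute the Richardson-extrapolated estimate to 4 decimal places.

Extrapolated value = (8·A(Δt/2) − A(Δt)) / (8 − 1)
= (8·(-0.839960) − (-0.943190)) / 7
= -5.776490 / 7 = -0.825213

-0.8252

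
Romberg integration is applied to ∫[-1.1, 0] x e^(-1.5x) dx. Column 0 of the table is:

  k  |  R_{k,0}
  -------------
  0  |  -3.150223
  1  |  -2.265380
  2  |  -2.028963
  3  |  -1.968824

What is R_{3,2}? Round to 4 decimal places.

Richardson extrapolation on the trapezoidal column (denominator 4−1=3):
R_{2,1} = (4·(-2.028963) − (-2.265380)) / 3 = -1.950157
R_{3,1} = (4·(-1.968824) − (-2.028963)) / 3 = -1.948778
R_{3,2} = (16·(-1.948778) − (-1.950157)) / 15 = -1.948686

-1.9487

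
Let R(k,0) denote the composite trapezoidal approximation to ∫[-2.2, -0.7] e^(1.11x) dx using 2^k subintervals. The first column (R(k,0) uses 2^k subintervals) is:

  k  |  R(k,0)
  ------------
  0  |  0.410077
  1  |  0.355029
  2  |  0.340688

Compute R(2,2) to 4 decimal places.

Richardson extrapolation on the trapezoidal column (denominator 4−1=3):
R(1,1) = (4·0.355029 − 0.410077) / 3 = 0.336680
R(2,1) = 0.340688 + (0.340688 − 0.355029)/3 = 0.335908
R(2,2) = 0.335908 + (0.335908 − 0.336680)/15 = 0.335857

0.3359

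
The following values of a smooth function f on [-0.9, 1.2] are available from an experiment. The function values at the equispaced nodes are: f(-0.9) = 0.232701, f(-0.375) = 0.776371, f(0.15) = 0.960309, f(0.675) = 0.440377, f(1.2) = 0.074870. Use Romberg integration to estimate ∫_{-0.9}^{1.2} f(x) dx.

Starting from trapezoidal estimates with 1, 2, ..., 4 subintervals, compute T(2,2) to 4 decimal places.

1.2276

T(0,0) (trapezoid, 1 panel, h=2.1000): 0.322950
T(1,0) (trapezoid, 2 panels, h=1.0500): 1.169799
T(2,0) (trapezoid, 4 panels, h=0.5250): 1.223692
T(1,1) = 1.169799 + (1.169799 − 0.322950)/3 = 1.452082
T(2,1) = 1.223692 + (1.223692 − 1.169799)/3 = 1.241656
T(2,2) = 1.241656 + (1.241656 − 1.452082)/15 = 1.227628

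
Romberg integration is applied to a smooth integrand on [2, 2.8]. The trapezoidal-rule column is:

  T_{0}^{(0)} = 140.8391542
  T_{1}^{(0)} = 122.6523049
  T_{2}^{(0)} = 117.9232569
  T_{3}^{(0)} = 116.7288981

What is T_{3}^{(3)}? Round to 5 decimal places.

Richardson extrapolation on the trapezoidal column (denominator 4−1=3):
T_{1}^{(1)} = 122.6523049 + (122.6523049 − 140.8391542)/3 = 116.5900218
T_{2}^{(1)} = 117.9232569 + (117.9232569 − 122.6523049)/3 = 116.3469076
T_{3}^{(1)} = (4·116.7288981 − 117.9232569) / 3 = 116.3307785
T_{2}^{(2)} = 116.3469076 + (116.3469076 − 116.5900218)/15 = 116.3307000
T_{3}^{(2)} = (16·116.3307785 − 116.3469076) / 15 = 116.3297032
T_{3}^{(3)} = (64·116.3297032 − 116.3307000) / 63 = 116.3296874

116.32969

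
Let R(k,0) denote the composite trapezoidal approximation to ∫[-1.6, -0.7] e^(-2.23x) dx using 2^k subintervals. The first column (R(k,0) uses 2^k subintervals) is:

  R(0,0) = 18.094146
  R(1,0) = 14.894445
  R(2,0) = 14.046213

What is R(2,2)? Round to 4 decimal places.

Richardson extrapolation on the trapezoidal column (denominator 4−1=3):
R(1,1) = 14.894445 + (14.894445 − 18.094146)/3 = 13.827878
R(2,1) = 14.046213 + (14.046213 − 14.894445)/3 = 13.763469
R(2,2) = (16·13.763469 − 13.827878) / 15 = 13.759175
(Column j=1 coincides with Simpson's rule on the same nodes.)

13.7592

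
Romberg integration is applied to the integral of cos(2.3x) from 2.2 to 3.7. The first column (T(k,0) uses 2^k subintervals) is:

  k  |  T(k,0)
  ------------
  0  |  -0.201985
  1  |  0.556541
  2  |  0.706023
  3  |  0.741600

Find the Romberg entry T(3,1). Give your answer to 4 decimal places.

0.7535

Richardson extrapolation on the trapezoidal column (denominator 4−1=3):
T(3,1) = (4·0.741600 − 0.706023) / 3 = 0.753459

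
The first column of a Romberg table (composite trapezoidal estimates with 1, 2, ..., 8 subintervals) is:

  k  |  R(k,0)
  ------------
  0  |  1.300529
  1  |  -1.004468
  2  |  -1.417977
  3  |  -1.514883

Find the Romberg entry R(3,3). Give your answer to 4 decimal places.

R(1,1) = (4·(-1.004468) − 1.300529) / 3 = -1.772800
R(2,1) = -1.417977 + (-1.417977 − (-1.004468))/3 = -1.555813
R(3,1) = -1.514883 + (-1.514883 − (-1.417977))/3 = -1.547185
R(2,2) = (16·(-1.555813) − (-1.772800)) / 15 = -1.541347
R(3,2) = -1.547185 + (-1.547185 − (-1.555813))/15 = -1.546610
R(3,3) = -1.546610 + (-1.546610 − (-1.541347))/63 = -1.546694

-1.5467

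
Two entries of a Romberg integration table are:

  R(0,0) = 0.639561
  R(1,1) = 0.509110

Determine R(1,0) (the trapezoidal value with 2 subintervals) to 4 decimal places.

0.5417

From R(1,1) = (4·R(1,0) − R(0,0))/3, solve for R(1,0):
4·R(1,0) = 3·0.509110 + 0.639561 = 2.166891
R(1,0) = 0.541723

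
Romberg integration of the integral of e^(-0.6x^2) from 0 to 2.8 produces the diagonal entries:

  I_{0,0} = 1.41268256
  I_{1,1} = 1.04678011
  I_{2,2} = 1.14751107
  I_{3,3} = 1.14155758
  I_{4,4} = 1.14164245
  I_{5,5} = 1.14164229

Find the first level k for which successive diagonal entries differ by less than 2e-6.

|I_{1,1} − I_{0,0}| = 0.36590245 ≥ 2e-6
|I_{2,2} − I_{1,1}| = 0.10073096 ≥ 2e-6
|I_{3,3} − I_{2,2}| = 0.00595349 ≥ 2e-6
|I_{4,4} − I_{3,3}| = 0.00008487 ≥ 2e-6
|I_{5,5} − I_{4,4}| = 0.00000016 < 2e-6

k = 5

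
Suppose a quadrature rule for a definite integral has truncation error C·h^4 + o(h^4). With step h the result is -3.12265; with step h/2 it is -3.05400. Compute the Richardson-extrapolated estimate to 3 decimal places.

The leading error scales as h^4; refining by a factor of 2 reduces it by 2^4 = 16.
Extrapolated value = (16·A(h/2) − A(h)) / (16 − 1)
= (16·(-3.05400) − (-3.12265)) / 15
= -45.74135 / 15 = -3.04942

-3.049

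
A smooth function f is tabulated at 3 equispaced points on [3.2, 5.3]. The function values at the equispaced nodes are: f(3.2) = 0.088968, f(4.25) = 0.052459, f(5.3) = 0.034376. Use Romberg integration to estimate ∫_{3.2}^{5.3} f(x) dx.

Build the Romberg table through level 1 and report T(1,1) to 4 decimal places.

0.1166

T(0,0) (trapezoid, 1 panel, h=2.1000): 0.129511
T(1,0) (trapezoid, 2 panels, h=1.0500): 0.119838
T(1,1) = 0.119838 + (0.119838 − 0.129511)/3 = 0.116614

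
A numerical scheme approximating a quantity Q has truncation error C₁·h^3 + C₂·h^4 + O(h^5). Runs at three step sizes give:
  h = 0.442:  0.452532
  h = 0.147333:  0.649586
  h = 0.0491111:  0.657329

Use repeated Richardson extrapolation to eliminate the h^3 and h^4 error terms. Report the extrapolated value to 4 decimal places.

First eliminate the h^3 term (factor 3^3 = 27):
  B₁ = (27·0.649586 − 0.452532)/26 = 0.657165
  B₂ = (27·0.657329 − 0.649586)/26 = 0.657627
Then eliminate the h^4 term (factor 3^4 = 81):
  (81·0.657627 − 0.657165)/80 = 0.657633

0.6576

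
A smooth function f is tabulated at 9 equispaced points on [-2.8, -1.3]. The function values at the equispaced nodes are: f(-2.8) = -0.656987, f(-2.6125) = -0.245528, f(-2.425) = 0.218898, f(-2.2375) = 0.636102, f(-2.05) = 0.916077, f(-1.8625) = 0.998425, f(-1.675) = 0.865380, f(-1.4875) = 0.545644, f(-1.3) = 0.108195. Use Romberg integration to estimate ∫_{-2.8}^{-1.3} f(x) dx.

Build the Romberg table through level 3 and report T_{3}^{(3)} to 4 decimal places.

0.6992

T_{0}^{(0)} (trapezoid, 1 panel, h=1.5000): -0.411594
T_{1}^{(0)} (trapezoid, 2 panels, h=0.7500): 0.481261
T_{2}^{(0)} (trapezoid, 4 panels, h=0.3750): 0.647235
T_{3}^{(0)} (trapezoid, 8 panels, h=0.1875): 0.686363
T_{1}^{(1)} = 0.481261 + (0.481261 − (-0.411594))/3 = 0.778879
T_{2}^{(1)} = 0.647235 + (0.647235 − 0.481261)/3 = 0.702560
T_{3}^{(1)} = 0.686363 + (0.686363 − 0.647235)/3 = 0.699406
T_{2}^{(2)} = 0.702560 + (0.702560 − 0.778879)/15 = 0.697472
T_{3}^{(2)} = 0.699406 + (0.699406 − 0.702560)/15 = 0.699196
T_{3}^{(3)} = 0.699196 + (0.699196 − 0.697472)/63 = 0.699223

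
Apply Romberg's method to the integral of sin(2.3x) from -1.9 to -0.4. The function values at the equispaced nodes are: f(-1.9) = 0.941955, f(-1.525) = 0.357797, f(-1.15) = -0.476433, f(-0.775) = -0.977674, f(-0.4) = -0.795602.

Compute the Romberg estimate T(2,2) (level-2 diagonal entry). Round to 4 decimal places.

T(0,0) (trapezoid, 1 panel, h=1.5000): 0.109765
T(1,0) (trapezoid, 2 panels, h=0.7500): -0.302442
T(2,0) (trapezoid, 4 panels, h=0.3750): -0.383675
T(1,1) = -0.302442 + (-0.302442 − 0.109765)/3 = -0.439844
T(2,1) = -0.383675 + (-0.383675 − (-0.302442))/3 = -0.410753
T(2,2) = -0.410753 + (-0.410753 − (-0.439844))/15 = -0.408814

-0.4088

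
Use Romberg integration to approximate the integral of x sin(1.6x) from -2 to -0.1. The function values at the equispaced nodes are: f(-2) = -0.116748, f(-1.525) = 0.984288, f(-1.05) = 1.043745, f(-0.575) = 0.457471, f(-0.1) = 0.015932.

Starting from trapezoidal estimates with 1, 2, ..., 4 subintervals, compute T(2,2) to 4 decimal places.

1.2235

T(0,0) (trapezoid, 1 panel, h=1.9000): -0.095775
T(1,0) (trapezoid, 2 panels, h=0.9500): 0.943670
T(2,0) (trapezoid, 4 panels, h=0.4750): 1.156671
T(1,1) = 0.943670 + (0.943670 − (-0.095775))/3 = 1.290152
T(2,1) = 1.156671 + (1.156671 − 0.943670)/3 = 1.227671
T(2,2) = 1.227671 + (1.227671 − 1.290152)/15 = 1.223506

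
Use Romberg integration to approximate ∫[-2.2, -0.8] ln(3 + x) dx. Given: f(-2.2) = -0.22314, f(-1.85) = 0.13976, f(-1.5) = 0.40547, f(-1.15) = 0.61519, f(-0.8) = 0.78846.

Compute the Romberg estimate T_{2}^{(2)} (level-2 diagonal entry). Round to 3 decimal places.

T_{0}^{(0)} (trapezoid, 1 panel, h=1.4000): 0.39572
T_{1}^{(0)} (trapezoid, 2 panels, h=0.7000): 0.48169
T_{2}^{(0)} (trapezoid, 4 panels, h=0.3500): 0.50508
T_{1}^{(1)} = 0.48169 + (0.48169 − 0.39572)/3 = 0.51035
T_{2}^{(1)} = 0.50508 + (0.50508 − 0.48169)/3 = 0.51288
T_{2}^{(2)} = 0.51288 + (0.51288 − 0.51035)/15 = 0.51305

0.513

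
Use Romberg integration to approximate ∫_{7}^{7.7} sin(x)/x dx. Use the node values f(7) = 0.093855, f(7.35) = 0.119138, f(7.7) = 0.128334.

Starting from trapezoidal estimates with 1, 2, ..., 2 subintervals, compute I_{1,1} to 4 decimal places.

I_{0,0} (trapezoid, 1 panel, h=0.7000): 0.077766
I_{1,0} (trapezoid, 2 panels, h=0.3500): 0.080581
I_{1,1} = 0.080581 + (0.080581 − 0.077766)/3 = 0.081519

0.0815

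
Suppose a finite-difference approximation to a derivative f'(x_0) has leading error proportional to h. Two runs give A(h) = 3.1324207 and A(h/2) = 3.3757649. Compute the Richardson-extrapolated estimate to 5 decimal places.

3.61911

Extrapolated value = (2·A(h/2) − A(h)) / (2 − 1)
= (2·3.3757649 − 3.1324207) / 1
= 3.6191091 / 1 = 3.6191091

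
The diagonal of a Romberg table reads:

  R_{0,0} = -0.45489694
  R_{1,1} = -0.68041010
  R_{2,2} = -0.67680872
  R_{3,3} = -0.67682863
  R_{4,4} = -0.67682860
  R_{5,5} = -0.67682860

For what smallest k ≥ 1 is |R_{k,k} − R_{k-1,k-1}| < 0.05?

k = 2

|R_{1,1} − R_{0,0}| = 0.22551316 ≥ 0.05
|R_{2,2} − R_{1,1}| = 0.00360138 < 0.05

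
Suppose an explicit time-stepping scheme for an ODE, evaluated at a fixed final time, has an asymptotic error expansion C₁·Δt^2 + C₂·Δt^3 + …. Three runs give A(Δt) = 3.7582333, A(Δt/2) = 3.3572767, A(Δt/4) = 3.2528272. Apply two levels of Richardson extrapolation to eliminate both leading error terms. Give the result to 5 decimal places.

3.21721

First eliminate the Δt^2 term (factor 2^2 = 4):
  B₁ = (4·3.3572767 − 3.7582333)/3 = 3.2236245
  B₂ = (4·3.2528272 − 3.3572767)/3 = 3.2180107
Then eliminate the Δt^3 term (factor 2^3 = 8):
  (8·3.2180107 − 3.2236245)/7 = 3.2172087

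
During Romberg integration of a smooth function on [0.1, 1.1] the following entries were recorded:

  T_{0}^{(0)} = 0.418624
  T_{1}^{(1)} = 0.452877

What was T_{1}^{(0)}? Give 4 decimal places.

0.4443

From T_{1}^{(1)} = (4·T_{1}^{(0)} − T_{0}^{(0)})/3, solve for T_{1}^{(0)}:
4·T_{1}^{(0)} = 3·0.452877 + 0.418624 = 1.777255
T_{1}^{(0)} = 0.444314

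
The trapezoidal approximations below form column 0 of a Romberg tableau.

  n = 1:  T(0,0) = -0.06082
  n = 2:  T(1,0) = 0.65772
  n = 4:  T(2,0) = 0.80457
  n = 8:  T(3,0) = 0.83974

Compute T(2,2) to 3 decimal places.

T(1,1) = (4·0.65772 − (-0.06082)) / 3 = 0.89723
T(2,1) = (4·0.80457 − 0.65772) / 3 = 0.85352
T(2,2) = (16·0.85352 − 0.89723) / 15 = 0.85061

0.851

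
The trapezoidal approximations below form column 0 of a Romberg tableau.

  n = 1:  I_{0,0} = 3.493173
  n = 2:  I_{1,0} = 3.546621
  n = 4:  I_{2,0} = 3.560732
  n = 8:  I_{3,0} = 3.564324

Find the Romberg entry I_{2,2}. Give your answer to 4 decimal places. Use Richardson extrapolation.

Richardson extrapolation on the trapezoidal column (denominator 4−1=3):
I_{1,1} = (4·3.546621 − 3.493173) / 3 = 3.564437
I_{2,1} = 3.560732 + (3.560732 − 3.546621)/3 = 3.565436
I_{2,2} = 3.565436 + (3.565436 − 3.564437)/15 = 3.565503

3.5655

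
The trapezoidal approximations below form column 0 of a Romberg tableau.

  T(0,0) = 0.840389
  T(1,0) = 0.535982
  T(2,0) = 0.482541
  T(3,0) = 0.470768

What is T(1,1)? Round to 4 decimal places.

0.4345

Richardson extrapolation on the trapezoidal column (denominator 4−1=3):
T(1,1) = 0.535982 + (0.535982 − 0.840389)/3 = 0.434513
(Column j=1 coincides with Simpson's rule on the same nodes.)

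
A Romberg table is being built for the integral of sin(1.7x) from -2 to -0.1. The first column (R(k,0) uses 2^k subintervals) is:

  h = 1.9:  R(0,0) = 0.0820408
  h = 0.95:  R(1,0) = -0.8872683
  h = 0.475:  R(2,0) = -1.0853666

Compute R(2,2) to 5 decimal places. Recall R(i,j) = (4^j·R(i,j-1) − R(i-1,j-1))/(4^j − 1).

Richardson extrapolation on the trapezoidal column (denominator 4−1=3):
R(1,1) = (4·(-0.8872683) − 0.0820408) / 3 = -1.2103713
R(2,1) = -1.0853666 + (-1.0853666 − (-0.8872683))/3 = -1.1513994
R(2,2) = -1.1513994 + (-1.1513994 − (-1.2103713))/15 = -1.1474679

-1.14747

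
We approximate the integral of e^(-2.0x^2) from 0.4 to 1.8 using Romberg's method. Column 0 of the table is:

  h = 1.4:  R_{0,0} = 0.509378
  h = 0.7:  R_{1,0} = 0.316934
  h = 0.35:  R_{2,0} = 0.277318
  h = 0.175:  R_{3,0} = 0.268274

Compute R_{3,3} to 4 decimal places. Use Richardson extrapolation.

0.2653

Richardson extrapolation on the trapezoidal column (denominator 4−1=3):
R_{1,1} = (4·0.316934 − 0.509378) / 3 = 0.252786
R_{2,1} = 0.277318 + (0.277318 − 0.316934)/3 = 0.264113
R_{3,1} = 0.268274 + (0.268274 − 0.277318)/3 = 0.265259
R_{2,2} = 0.264113 + (0.264113 − 0.252786)/15 = 0.264868
R_{3,2} = (16·0.265259 − 0.264113) / 15 = 0.265335
R_{3,3} = 0.265335 + (0.265335 − 0.264868)/63 = 0.265342
(Column j=1 coincides with Simpson's rule on the same nodes.)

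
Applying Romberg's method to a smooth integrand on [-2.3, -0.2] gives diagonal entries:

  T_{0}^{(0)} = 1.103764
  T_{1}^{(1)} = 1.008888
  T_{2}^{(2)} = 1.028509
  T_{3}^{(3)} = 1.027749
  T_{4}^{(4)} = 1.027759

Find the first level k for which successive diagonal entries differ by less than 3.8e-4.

k = 4

|T_{1}^{(1)} − T_{0}^{(0)}| = 0.094876 ≥ 3.8e-4
|T_{2}^{(2)} − T_{1}^{(1)}| = 0.019621 ≥ 3.8e-4
|T_{3}^{(3)} − T_{2}^{(2)}| = 0.000760 ≥ 3.8e-4
|T_{4}^{(4)} − T_{3}^{(3)}| = 0.000010 < 3.8e-4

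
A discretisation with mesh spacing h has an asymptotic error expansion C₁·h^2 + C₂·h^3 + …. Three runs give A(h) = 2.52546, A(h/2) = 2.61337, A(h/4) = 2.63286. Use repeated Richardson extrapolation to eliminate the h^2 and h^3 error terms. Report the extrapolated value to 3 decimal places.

First eliminate the h^2 term (factor 2^2 = 4):
  B₁ = (4·2.61337 − 2.52546)/3 = 2.64267
  B₂ = (4·2.63286 − 2.61337)/3 = 2.63936
Then eliminate the h^3 term (factor 2^3 = 8):
  (8·2.63936 − 2.64267)/7 = 2.63889

2.639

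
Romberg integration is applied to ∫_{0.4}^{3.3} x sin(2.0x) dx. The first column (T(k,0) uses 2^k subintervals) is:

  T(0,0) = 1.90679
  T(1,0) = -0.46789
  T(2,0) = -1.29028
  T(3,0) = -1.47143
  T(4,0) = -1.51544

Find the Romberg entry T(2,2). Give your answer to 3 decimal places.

-1.585

Richardson extrapolation on the trapezoidal column (denominator 4−1=3):
T(1,1) = (4·(-0.46789) − 1.90679) / 3 = -1.25945
T(2,1) = (4·(-1.29028) − (-0.46789)) / 3 = -1.56441
T(2,2) = -1.56441 + (-1.56441 − (-1.25945))/15 = -1.58474
(Column j=1 coincides with Simpson's rule on the same nodes.)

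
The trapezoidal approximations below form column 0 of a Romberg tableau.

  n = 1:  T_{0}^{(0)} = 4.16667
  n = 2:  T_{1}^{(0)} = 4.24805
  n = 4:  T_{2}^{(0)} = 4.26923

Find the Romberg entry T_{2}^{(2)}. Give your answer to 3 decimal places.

4.276

Richardson extrapolation on the trapezoidal column (denominator 4−1=3):
T_{1}^{(1)} = (4·4.24805 − 4.16667) / 3 = 4.27518
T_{2}^{(1)} = 4.26923 + (4.26923 − 4.24805)/3 = 4.27629
T_{2}^{(2)} = (16·4.27629 − 4.27518) / 15 = 4.27636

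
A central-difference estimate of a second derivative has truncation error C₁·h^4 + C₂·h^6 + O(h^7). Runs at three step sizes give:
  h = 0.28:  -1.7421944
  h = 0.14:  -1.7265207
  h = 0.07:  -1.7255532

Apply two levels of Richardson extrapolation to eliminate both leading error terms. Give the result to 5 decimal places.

First eliminate the h^4 term (factor 2^4 = 16):
  B₁ = (16·(-1.7265207) − (-1.7421944))/15 = -1.7254758
  B₂ = (16·(-1.7255532) − (-1.7265207))/15 = -1.7254887
Then eliminate the h^6 term (factor 2^6 = 64):
  (64·(-1.7254887) − (-1.7254758))/63 = -1.7254889

-1.72549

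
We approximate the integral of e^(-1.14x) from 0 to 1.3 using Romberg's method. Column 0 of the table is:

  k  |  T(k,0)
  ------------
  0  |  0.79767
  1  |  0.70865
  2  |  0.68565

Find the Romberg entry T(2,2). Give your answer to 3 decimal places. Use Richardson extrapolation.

0.678

Richardson extrapolation on the trapezoidal column (denominator 4−1=3):
T(1,1) = (4·0.70865 − 0.79767) / 3 = 0.67898
T(2,1) = 0.68565 + (0.68565 − 0.70865)/3 = 0.67798
T(2,2) = 0.67798 + (0.67798 − 0.67898)/15 = 0.67791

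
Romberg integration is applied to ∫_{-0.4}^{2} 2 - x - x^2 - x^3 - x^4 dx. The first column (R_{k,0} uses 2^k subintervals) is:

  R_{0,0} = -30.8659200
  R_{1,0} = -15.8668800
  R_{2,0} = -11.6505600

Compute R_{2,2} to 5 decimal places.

-10.20365

Richardson extrapolation on the trapezoidal column (denominator 4−1=3):
R_{1,1} = -15.8668800 + (-15.8668800 − (-30.8659200))/3 = -10.8672000
R_{2,1} = -11.6505600 + (-11.6505600 − (-15.8668800))/3 = -10.2451200
R_{2,2} = (16·(-10.2451200) − (-10.8672000)) / 15 = -10.2036480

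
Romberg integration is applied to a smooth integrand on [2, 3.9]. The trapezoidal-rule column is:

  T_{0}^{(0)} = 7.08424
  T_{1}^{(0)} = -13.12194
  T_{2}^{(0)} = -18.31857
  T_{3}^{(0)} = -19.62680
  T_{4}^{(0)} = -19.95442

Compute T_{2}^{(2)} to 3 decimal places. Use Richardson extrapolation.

T_{1}^{(1)} = -13.12194 + (-13.12194 − 7.08424)/3 = -19.85733
T_{2}^{(1)} = (4·(-18.31857) − (-13.12194)) / 3 = -20.05078
T_{2}^{(2)} = -20.05078 + (-20.05078 − (-19.85733))/15 = -20.06368

-20.064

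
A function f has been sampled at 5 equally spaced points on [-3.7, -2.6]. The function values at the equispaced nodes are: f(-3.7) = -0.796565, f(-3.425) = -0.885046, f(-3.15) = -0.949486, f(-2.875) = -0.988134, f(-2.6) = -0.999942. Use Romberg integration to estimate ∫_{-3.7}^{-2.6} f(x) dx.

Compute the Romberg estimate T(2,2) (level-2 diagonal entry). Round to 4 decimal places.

T(0,0) (trapezoid, 1 panel, h=1.1000): -0.988079
T(1,0) (trapezoid, 2 panels, h=0.5500): -1.016257
T(2,0) (trapezoid, 4 panels, h=0.2750): -1.023253
T(1,1) = -1.016257 + (-1.016257 − (-0.988079))/3 = -1.025650
T(2,1) = -1.023253 + (-1.023253 − (-1.016257))/3 = -1.025585
T(2,2) = -1.025585 + (-1.025585 − (-1.025650))/15 = -1.025581

-1.0256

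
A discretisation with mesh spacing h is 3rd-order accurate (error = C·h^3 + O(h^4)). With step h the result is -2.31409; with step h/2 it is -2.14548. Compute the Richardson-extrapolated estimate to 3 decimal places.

The leading error scales as h^3; refining by a factor of 2 reduces it by 2^3 = 8.
Extrapolated value = (8·A(h/2) − A(h)) / (8 − 1)
= (8·(-2.14548) − (-2.31409)) / 7
= -14.84975 / 7 = -2.12139

-2.121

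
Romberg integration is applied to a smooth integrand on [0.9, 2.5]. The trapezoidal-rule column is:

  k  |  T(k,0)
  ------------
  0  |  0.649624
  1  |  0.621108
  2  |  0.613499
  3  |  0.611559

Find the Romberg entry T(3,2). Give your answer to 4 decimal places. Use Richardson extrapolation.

0.6109

Richardson extrapolation on the trapezoidal column (denominator 4−1=3):
T(2,1) = 0.613499 + (0.613499 − 0.621108)/3 = 0.610963
T(3,1) = 0.611559 + (0.611559 − 0.613499)/3 = 0.610912
T(3,2) = (16·0.610912 − 0.610963) / 15 = 0.610909
(Column j=1 coincides with Simpson's rule on the same nodes.)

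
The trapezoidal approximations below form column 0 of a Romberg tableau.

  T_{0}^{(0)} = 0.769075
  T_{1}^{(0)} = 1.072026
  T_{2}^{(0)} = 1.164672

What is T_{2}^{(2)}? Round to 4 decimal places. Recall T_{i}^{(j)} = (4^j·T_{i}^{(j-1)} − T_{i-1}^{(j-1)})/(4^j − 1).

Richardson extrapolation on the trapezoidal column (denominator 4−1=3):
T_{1}^{(1)} = 1.072026 + (1.072026 − 0.769075)/3 = 1.173010
T_{2}^{(1)} = 1.164672 + (1.164672 − 1.072026)/3 = 1.195554
T_{2}^{(2)} = (16·1.195554 − 1.173010) / 15 = 1.197057

1.1971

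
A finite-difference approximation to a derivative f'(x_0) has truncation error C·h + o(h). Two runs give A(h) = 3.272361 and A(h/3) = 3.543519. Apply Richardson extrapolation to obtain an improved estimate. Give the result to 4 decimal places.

3.6791

Extrapolated value = (3·A(h/3) − A(h)) / (3 − 1)
= (3·3.543519 − 3.272361) / 2
= 7.358196 / 2 = 3.679098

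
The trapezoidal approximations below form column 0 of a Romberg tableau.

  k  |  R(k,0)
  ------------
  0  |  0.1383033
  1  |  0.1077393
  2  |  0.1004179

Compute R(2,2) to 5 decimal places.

Richardson extrapolation on the trapezoidal column (denominator 4−1=3):
R(1,1) = 0.1077393 + (0.1077393 − 0.1383033)/3 = 0.0975513
R(2,1) = (4·0.1004179 − 0.1077393) / 3 = 0.0979774
R(2,2) = 0.0979774 + (0.0979774 − 0.0975513)/15 = 0.0980058

0.09801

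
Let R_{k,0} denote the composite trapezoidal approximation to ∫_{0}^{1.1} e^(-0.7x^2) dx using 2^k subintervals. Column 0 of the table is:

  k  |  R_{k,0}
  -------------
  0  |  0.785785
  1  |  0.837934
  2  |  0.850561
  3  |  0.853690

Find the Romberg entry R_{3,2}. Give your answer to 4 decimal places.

R_{2,1} = 0.850561 + (0.850561 − 0.837934)/3 = 0.854770
R_{3,1} = 0.853690 + (0.853690 − 0.850561)/3 = 0.854733
R_{3,2} = 0.854733 + (0.854733 − 0.854770)/15 = 0.854731
(Column j=1 coincides with Simpson's rule on the same nodes.)

0.8547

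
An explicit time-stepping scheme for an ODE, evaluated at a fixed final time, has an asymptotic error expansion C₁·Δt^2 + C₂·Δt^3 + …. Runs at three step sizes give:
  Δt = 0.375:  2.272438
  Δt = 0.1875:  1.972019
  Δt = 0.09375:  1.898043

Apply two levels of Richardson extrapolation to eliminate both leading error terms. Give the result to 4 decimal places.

First eliminate the Δt^2 term (factor 2^2 = 4):
  B₁ = (4·1.972019 − 2.272438)/3 = 1.871879
  B₂ = (4·1.898043 − 1.972019)/3 = 1.873384
Then eliminate the Δt^3 term (factor 2^3 = 8):
  (8·1.873384 − 1.871879)/7 = 1.873599

1.8736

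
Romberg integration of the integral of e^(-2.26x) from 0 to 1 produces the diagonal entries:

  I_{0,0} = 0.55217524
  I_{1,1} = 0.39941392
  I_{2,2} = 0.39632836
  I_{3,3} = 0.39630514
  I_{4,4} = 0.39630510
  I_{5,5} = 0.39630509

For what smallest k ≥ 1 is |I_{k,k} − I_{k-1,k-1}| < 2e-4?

k = 3

|I_{1,1} − I_{0,0}| = 0.15276132 ≥ 2e-4
|I_{2,2} − I_{1,1}| = 0.00308556 ≥ 2e-4
|I_{3,3} − I_{2,2}| = 0.00002322 < 2e-4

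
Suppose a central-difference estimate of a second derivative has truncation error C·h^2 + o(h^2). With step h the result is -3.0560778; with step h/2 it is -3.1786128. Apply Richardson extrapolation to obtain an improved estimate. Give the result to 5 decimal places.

-3.21946

Extrapolated value = (4·A(h/2) − A(h)) / (4 − 1)
= (4·(-3.1786128) − (-3.0560778)) / 3
= -9.6583734 / 3 = -3.2194578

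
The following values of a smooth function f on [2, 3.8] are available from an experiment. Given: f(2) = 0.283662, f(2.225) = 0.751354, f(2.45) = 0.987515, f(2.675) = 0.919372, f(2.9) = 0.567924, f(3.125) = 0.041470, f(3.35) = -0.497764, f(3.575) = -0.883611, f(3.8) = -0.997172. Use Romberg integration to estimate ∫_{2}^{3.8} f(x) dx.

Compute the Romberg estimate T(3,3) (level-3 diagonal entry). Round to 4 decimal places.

T(0,0) (trapezoid, 1 panel, h=1.8000): -0.642159
T(1,0) (trapezoid, 2 panels, h=0.9000): 0.190052
T(2,0) (trapezoid, 4 panels, h=0.4500): 0.315414
T(3,0) (trapezoid, 8 panels, h=0.2250): 0.344139
T(1,1) = 0.190052 + (0.190052 − (-0.642159))/3 = 0.467456
T(2,1) = 0.315414 + (0.315414 − 0.190052)/3 = 0.357201
T(3,1) = 0.344139 + (0.344139 − 0.315414)/3 = 0.353714
T(2,2) = 0.357201 + (0.357201 − 0.467456)/15 = 0.349851
T(3,2) = 0.353714 + (0.353714 − 0.357201)/15 = 0.353482
T(3,3) = 0.353482 + (0.353482 − 0.349851)/63 = 0.353540

0.3535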